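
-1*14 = -14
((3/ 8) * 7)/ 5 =21/ 40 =0.52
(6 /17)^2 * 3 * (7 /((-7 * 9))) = -12 /289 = -0.04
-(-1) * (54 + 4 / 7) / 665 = 382 / 4655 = 0.08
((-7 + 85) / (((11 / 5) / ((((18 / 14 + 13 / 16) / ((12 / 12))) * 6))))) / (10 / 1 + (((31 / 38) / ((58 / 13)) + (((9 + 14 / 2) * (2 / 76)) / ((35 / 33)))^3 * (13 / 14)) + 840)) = 390809765653125 / 744448076780287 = 0.52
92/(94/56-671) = -2576/18741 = -0.14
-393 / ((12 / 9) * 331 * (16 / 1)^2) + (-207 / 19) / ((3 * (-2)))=1.81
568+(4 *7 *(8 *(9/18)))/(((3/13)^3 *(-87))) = 1088168/2349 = 463.25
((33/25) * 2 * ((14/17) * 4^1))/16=231/425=0.54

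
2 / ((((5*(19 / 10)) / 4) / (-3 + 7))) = 64 / 19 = 3.37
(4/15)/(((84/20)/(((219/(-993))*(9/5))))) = -292/11585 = -0.03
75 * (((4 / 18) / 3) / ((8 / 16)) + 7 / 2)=273.61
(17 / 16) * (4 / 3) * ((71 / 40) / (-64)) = -1207 / 30720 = -0.04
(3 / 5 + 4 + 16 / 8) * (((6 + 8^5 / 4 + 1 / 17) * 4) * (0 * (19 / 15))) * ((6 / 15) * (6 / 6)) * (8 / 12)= 0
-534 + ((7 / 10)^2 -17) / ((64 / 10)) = -343411 / 640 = -536.58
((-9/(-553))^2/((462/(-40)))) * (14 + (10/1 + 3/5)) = -13284/23547293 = -0.00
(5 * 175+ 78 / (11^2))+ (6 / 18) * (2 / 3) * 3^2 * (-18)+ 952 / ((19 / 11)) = 3197455 / 2299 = 1390.80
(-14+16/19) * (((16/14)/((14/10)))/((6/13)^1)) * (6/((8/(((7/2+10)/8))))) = -219375/7448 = -29.45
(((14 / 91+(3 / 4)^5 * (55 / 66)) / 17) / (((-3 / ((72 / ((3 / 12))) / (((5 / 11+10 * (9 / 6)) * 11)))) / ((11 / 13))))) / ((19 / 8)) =-308913 / 74238320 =-0.00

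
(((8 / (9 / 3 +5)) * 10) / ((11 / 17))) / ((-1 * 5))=-34 / 11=-3.09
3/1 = 3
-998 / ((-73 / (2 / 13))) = 1996 / 949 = 2.10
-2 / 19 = -0.11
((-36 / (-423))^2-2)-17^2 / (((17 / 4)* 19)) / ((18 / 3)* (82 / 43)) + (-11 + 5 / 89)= -6087510259 / 459456537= -13.25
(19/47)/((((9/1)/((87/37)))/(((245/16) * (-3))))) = -134995/27824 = -4.85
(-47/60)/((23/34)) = -799/690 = -1.16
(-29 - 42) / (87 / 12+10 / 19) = -9.13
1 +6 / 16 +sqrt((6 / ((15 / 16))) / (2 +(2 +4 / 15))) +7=9.60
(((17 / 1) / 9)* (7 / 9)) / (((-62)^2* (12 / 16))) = 119 / 233523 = 0.00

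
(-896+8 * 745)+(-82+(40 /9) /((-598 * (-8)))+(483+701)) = 33185417 /5382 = 6166.00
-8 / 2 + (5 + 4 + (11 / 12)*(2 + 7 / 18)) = 1553 / 216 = 7.19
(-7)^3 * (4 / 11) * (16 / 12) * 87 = -159152 / 11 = -14468.36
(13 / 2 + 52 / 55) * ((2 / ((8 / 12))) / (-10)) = -2457 / 1100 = -2.23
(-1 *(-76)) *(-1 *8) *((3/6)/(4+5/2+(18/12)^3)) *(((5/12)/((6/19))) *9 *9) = -259920/79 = -3290.13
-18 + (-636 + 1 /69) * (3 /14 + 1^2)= -109057 /138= -790.27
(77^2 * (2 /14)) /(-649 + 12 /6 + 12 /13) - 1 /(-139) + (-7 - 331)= -396123948 /1167461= -339.30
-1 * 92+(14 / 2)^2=-43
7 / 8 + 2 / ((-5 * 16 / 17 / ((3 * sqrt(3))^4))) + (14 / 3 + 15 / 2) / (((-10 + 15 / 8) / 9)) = -83831 / 260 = -322.43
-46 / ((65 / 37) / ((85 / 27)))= -28934 / 351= -82.43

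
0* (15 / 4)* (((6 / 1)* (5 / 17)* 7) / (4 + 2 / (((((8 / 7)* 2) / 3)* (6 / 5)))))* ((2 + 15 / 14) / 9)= 0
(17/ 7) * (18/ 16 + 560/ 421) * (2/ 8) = 140573/ 94304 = 1.49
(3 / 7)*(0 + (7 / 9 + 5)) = 52 / 21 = 2.48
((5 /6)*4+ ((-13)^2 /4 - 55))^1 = -9.42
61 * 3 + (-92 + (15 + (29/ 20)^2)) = 43241/ 400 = 108.10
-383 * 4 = -1532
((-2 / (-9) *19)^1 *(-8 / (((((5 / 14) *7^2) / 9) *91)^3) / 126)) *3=-32832 / 226165496375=-0.00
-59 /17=-3.47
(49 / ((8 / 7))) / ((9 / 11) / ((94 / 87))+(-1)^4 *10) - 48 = -39965 / 908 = -44.01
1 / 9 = 0.11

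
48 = 48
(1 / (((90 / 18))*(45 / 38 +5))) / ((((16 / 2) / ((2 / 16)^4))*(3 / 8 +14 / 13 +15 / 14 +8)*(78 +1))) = 1729 / 1456399001600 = 0.00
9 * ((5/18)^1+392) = 7061/2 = 3530.50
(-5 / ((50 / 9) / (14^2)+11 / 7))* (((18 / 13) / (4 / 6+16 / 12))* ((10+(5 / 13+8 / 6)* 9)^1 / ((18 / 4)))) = -2919420 / 238459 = -12.24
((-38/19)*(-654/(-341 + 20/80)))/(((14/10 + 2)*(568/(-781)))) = 35970/23171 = 1.55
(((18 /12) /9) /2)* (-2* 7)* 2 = -2.33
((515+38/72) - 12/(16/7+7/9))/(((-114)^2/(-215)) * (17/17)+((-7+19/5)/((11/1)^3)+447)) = 1017222426715/768569632668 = 1.32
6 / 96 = 1 / 16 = 0.06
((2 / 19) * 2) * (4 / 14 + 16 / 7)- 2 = -194 / 133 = -1.46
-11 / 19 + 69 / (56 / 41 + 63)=24722 / 50141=0.49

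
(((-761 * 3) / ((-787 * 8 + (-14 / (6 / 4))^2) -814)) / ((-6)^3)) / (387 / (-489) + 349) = -124043 / 28699569184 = -0.00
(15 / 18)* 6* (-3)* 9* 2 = -270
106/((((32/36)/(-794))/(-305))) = 57757545/2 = 28878772.50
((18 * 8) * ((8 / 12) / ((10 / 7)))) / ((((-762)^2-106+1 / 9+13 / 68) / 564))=115976448 / 1776447205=0.07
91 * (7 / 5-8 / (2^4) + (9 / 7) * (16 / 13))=225.90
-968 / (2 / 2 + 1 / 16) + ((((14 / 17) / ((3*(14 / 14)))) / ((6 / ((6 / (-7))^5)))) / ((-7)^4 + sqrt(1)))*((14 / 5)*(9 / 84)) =-223306062088 / 245106085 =-911.06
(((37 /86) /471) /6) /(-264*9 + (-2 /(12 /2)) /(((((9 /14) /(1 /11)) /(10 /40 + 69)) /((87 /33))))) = -13431 /210374864530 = -0.00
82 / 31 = 2.65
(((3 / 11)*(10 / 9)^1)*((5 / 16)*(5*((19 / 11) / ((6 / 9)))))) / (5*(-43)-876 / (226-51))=-415625 / 74537936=-0.01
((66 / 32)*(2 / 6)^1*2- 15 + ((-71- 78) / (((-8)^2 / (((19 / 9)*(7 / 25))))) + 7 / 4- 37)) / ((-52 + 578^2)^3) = -723617 / 536693967389963059200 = -0.00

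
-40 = -40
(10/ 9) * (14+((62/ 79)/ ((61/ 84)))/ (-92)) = 15504160/ 997533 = 15.54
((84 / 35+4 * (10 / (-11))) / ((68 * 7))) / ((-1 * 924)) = 1 / 355740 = 0.00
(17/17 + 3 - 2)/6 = 1/3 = 0.33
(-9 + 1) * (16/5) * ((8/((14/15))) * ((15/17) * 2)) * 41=-1889280/119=-15876.30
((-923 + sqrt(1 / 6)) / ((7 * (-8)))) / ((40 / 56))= 923 / 40-sqrt(6) / 240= 23.06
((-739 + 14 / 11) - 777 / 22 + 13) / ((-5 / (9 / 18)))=16721 / 220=76.00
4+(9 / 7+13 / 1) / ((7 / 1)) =296 / 49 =6.04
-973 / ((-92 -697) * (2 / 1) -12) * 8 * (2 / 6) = 3892 / 2385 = 1.63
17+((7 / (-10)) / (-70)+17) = 3401 / 100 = 34.01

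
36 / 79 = 0.46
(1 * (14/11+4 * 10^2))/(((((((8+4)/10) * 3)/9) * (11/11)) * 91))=11035/1001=11.02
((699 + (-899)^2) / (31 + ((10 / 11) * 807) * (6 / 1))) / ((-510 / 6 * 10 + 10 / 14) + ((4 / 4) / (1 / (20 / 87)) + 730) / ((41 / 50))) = 44434333020 / 10041694057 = 4.42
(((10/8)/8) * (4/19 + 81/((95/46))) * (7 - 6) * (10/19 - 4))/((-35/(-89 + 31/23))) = -2225124/41515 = -53.60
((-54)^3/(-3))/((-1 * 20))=-13122/5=-2624.40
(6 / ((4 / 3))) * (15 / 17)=135 / 34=3.97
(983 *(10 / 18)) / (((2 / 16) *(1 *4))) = 9830 / 9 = 1092.22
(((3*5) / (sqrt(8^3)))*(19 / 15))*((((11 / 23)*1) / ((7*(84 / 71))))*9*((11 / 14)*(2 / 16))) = 489687*sqrt(2) / 16156672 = 0.04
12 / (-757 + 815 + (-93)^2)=12 / 8707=0.00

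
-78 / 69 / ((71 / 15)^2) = -5850 / 115943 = -0.05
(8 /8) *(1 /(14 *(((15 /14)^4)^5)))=5976303958948914397184 /332525673007965087890625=0.02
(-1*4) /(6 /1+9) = -4 /15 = -0.27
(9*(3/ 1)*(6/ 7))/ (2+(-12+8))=-81/ 7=-11.57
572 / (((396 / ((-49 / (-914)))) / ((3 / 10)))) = 637 / 27420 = 0.02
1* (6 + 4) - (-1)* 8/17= 178/17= 10.47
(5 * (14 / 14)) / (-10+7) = -5 / 3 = -1.67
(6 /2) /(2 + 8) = 3 /10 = 0.30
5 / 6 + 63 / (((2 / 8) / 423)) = 639581 / 6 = 106596.83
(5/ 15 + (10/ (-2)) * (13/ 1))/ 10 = -97/ 15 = -6.47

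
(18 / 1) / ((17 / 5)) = 90 / 17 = 5.29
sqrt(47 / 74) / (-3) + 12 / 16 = 3 / 4 - sqrt(3478) / 222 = 0.48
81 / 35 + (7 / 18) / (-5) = 1409 / 630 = 2.24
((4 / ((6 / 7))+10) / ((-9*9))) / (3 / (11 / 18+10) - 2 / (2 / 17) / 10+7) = -84040 / 2591109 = -0.03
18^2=324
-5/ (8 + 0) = -5/ 8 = -0.62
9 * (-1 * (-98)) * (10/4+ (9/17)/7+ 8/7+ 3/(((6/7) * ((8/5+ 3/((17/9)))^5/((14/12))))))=3290.64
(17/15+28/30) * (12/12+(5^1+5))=341/15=22.73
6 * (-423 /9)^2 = 13254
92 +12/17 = 1576/17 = 92.71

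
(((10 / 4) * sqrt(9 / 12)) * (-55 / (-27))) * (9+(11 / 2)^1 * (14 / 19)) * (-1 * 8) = -136400 * sqrt(3) / 513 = -460.53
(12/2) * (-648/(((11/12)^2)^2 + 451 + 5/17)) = -1370566656/159335489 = -8.60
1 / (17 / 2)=0.12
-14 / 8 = -7 / 4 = -1.75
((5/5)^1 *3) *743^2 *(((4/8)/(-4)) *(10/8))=-8280735/32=-258772.97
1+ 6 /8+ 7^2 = 203 /4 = 50.75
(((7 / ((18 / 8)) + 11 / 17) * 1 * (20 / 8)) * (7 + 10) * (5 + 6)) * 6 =31625 / 3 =10541.67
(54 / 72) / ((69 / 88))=22 / 23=0.96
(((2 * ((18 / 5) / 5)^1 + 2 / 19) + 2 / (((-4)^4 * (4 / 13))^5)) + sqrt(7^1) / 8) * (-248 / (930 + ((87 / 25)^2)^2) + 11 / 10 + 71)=134.83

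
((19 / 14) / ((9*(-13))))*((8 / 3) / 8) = -0.00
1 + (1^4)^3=2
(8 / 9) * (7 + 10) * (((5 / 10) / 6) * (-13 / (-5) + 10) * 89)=21182 / 15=1412.13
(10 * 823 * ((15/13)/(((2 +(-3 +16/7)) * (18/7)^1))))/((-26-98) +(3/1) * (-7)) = -201635/10179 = -19.81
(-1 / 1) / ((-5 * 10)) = 1 / 50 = 0.02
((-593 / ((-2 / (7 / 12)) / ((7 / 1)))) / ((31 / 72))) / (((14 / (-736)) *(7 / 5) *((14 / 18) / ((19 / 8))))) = -69968070 / 217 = -322433.50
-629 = -629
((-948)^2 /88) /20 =56169 /110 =510.63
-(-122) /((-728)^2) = 61 /264992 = 0.00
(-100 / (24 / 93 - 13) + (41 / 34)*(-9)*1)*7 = -56497 / 2686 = -21.03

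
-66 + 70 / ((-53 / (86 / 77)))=-39338 / 583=-67.48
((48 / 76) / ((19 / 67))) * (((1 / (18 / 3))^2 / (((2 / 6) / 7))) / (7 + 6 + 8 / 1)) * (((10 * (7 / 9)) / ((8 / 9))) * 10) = 5.41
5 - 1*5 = 0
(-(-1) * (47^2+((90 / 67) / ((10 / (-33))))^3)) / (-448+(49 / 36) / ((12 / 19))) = -275696954208 / 57928457615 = -4.76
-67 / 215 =-0.31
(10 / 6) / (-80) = -1 / 48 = -0.02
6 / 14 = 3 / 7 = 0.43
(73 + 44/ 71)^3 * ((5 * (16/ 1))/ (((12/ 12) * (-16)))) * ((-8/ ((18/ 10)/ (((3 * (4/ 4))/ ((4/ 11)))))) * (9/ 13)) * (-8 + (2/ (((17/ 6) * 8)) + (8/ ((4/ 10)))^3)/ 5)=6377320497213495885/ 79098331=80625222006.44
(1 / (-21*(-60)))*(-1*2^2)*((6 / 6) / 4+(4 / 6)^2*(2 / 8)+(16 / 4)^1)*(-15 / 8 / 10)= 0.00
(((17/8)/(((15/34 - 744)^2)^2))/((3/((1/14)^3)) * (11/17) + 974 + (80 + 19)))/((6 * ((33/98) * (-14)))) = -168962983/4399599478372074633507147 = -0.00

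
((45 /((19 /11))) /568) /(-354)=-165 /1273456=-0.00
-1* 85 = -85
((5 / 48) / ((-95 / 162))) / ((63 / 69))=-207 / 1064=-0.19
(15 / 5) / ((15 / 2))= 2 / 5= 0.40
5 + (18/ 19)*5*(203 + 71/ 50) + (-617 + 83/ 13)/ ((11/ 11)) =447922/ 1235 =362.69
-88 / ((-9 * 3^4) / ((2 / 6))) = 88 / 2187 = 0.04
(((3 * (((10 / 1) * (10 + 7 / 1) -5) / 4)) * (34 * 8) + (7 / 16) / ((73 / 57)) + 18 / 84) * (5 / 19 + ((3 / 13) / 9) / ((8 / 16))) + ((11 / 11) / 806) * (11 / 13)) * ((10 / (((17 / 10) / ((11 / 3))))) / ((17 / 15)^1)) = 201429.88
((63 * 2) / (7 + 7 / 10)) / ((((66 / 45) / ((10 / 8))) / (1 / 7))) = 3375 / 1694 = 1.99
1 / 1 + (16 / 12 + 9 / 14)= 125 / 42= 2.98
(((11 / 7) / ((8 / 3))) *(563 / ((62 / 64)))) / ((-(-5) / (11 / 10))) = 408738 / 5425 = 75.34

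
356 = 356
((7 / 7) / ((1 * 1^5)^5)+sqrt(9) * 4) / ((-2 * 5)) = -13 / 10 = -1.30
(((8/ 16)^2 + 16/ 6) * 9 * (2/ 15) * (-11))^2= 5929/ 4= 1482.25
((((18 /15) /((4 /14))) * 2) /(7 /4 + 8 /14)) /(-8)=-147 /325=-0.45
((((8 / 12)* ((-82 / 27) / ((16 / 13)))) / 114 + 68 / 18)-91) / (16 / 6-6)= 3222173 / 123120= 26.17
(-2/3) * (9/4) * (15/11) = -45/22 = -2.05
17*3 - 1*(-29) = 80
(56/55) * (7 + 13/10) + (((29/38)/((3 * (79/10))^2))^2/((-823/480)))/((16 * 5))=726131520659567564/85923480421421775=8.45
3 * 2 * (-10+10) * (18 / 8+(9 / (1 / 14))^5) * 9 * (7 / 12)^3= 0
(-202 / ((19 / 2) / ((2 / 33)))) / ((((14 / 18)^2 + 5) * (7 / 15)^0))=-10908 / 47443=-0.23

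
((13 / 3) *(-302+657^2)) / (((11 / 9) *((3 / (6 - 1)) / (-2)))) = -56075110 / 11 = -5097737.27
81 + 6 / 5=411 / 5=82.20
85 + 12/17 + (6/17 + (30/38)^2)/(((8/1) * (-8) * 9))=85.70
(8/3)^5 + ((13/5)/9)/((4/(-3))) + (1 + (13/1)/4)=337481/2430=138.88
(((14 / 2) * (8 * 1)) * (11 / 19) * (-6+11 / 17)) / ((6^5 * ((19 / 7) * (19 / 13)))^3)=-5280271997 / 893105773356104257536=-0.00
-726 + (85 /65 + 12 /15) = -47053 /65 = -723.89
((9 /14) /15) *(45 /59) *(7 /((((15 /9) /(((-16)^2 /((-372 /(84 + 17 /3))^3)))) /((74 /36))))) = -720209033 /711855945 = -1.01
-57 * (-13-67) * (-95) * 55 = -23826000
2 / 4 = 1 / 2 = 0.50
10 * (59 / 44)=295 / 22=13.41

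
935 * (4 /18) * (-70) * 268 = -35081200 /9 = -3897911.11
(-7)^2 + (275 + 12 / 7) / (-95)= 30648 / 665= 46.09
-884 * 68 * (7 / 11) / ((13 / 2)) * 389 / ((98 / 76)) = -136703936 / 77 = -1775375.79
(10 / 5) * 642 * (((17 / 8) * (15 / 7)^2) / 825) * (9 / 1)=147339 / 1078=136.68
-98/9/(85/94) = -9212/765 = -12.04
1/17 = 0.06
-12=-12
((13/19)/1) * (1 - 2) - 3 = -70/19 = -3.68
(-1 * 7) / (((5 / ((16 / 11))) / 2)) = -224 / 55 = -4.07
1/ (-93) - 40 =-3721/ 93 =-40.01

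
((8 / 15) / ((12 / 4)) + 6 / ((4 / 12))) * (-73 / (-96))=29857 / 2160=13.82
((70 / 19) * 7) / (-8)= -245 / 76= -3.22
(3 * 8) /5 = 24 /5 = 4.80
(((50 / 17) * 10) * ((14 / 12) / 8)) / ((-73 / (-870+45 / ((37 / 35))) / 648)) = 31503.77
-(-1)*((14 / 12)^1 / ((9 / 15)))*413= 14455 / 18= 803.06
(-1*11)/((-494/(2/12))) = 11/2964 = 0.00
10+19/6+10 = 139/6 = 23.17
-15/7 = -2.14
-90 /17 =-5.29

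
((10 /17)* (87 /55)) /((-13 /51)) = -522 /143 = -3.65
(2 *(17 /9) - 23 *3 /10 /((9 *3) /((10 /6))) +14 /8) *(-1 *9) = -551 /12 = -45.92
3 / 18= 1 / 6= 0.17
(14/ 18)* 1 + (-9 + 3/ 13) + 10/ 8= -3155/ 468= -6.74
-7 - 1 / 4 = -29 / 4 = -7.25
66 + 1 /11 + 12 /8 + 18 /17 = 25675 /374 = 68.65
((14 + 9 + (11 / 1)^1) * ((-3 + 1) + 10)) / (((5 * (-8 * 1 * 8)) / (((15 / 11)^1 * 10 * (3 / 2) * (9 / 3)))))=-2295 / 44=-52.16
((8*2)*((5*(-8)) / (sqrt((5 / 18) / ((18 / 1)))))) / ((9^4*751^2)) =-256*sqrt(5) / 411156729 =-0.00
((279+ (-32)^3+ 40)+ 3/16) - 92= -520653/16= -32540.81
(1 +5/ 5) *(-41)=-82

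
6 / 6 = 1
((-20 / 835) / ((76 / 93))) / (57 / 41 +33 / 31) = -39401 / 3299920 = -0.01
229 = 229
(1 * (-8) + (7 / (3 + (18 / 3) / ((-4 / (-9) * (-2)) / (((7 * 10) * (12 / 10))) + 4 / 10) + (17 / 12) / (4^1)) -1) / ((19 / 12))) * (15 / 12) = -590035 / 56221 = -10.49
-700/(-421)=1.66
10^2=100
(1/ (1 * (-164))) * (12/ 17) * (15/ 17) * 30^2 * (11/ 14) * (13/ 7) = -2895750/ 580601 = -4.99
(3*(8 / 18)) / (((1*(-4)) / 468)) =-156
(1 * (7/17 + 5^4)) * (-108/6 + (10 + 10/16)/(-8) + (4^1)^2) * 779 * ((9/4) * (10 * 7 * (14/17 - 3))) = 2570125436865/4624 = 555822975.10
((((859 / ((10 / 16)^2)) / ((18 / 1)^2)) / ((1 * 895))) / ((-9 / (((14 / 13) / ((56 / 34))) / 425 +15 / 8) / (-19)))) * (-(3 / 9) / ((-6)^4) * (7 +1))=-79630159 / 1288190840625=-0.00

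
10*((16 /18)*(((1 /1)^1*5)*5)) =2000 /9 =222.22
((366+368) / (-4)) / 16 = -11.47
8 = 8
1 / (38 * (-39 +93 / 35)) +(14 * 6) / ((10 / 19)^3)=3481130177 / 6042000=576.16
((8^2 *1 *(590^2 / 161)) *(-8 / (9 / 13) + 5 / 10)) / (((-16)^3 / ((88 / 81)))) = 190497725 / 469476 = 405.77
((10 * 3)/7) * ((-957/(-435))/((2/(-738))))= -24354/7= -3479.14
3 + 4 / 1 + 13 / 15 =118 / 15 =7.87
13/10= 1.30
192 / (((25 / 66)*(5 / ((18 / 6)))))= 38016 / 125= 304.13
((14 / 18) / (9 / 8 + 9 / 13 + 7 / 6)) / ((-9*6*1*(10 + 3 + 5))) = -26 / 96957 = -0.00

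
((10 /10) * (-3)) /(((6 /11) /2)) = -11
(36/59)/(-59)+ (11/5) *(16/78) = 299308/678795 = 0.44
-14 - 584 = -598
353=353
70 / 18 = 35 / 9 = 3.89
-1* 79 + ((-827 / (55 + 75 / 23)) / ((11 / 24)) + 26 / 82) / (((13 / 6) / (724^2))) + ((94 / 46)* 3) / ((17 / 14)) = -5695196693581931 / 767965055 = -7415958.13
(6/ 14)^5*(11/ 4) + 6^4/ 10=43577109/ 336140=129.64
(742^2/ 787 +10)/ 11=558434/ 8657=64.51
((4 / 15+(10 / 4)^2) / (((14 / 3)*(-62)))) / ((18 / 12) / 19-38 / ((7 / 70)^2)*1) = 7429 / 1253365960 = 0.00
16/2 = 8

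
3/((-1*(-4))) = 3/4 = 0.75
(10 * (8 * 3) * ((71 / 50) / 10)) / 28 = 213 / 175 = 1.22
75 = 75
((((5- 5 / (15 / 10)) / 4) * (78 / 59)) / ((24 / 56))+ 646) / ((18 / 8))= 458278 / 1593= 287.68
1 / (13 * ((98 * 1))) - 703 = -895621 / 1274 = -703.00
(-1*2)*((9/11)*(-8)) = 144/11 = 13.09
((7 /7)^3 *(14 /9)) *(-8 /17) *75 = -2800 /51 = -54.90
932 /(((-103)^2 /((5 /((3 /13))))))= 60580 /31827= 1.90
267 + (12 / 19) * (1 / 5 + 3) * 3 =25941 / 95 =273.06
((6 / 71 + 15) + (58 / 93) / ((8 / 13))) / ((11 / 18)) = 1275537 / 48422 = 26.34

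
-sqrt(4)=-2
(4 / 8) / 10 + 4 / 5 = 17 / 20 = 0.85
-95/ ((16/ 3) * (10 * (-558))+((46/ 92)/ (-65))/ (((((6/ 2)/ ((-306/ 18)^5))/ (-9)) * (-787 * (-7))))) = 68036150/ 21317478771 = 0.00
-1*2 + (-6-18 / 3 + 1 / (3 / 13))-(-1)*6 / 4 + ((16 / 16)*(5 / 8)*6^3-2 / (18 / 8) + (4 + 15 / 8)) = 131.82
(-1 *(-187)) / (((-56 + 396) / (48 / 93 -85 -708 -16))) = -275693 / 620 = -444.67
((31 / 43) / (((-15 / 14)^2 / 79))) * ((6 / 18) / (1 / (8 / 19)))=3840032 / 551475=6.96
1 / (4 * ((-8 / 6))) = -3 / 16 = -0.19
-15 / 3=-5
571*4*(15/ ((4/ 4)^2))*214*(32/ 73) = 234612480/ 73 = 3213869.59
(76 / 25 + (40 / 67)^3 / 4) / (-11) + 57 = 4691202037 / 82709825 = 56.72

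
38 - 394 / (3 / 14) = -1800.67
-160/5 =-32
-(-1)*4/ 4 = 1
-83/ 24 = -3.46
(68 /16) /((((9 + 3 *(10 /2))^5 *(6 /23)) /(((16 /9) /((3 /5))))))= 0.00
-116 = -116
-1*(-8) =8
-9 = -9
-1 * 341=-341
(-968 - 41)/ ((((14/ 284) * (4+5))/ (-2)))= 286556/ 63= 4548.51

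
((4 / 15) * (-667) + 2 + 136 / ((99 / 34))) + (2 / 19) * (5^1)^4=-595996 / 9405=-63.37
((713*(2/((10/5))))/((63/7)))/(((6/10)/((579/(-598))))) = -29915/234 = -127.84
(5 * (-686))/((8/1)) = -1715/4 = -428.75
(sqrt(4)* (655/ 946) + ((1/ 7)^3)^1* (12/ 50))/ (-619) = -5619463/ 2510648525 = -0.00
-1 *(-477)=477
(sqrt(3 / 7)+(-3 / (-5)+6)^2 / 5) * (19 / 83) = 19 * sqrt(21) / 581+20691 / 10375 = 2.14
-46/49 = -0.94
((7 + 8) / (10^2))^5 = 243 / 3200000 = 0.00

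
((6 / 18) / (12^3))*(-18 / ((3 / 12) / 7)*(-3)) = 7 / 24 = 0.29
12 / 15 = 4 / 5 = 0.80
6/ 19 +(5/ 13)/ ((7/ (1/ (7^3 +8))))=191741/ 606879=0.32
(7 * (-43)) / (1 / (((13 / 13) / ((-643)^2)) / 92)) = -301 / 38037308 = -0.00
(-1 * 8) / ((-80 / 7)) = 7 / 10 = 0.70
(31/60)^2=0.27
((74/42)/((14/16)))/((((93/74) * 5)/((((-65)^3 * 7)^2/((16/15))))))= 103248461265625/93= 1110198508232.53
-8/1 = -8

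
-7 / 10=-0.70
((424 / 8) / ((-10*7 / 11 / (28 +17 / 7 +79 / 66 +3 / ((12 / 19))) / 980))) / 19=-93757 / 6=-15626.17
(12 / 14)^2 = 36 / 49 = 0.73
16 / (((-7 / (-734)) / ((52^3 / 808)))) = 206412544 / 707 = 291955.51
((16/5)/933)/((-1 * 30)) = -8/69975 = -0.00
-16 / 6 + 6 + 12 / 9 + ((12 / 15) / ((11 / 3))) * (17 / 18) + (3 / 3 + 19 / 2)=1691 / 110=15.37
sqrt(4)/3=2/3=0.67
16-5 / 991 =15851 / 991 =15.99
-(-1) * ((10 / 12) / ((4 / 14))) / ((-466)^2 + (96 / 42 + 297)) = 245 / 18266244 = 0.00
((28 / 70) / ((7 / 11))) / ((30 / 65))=1.36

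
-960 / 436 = -240 / 109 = -2.20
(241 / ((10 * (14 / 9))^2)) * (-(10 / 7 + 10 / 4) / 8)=-214731 / 439040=-0.49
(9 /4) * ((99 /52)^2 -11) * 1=-179487 /10816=-16.59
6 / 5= 1.20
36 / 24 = 1.50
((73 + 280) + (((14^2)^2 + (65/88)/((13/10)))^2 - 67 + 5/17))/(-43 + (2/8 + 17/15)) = -728589234039135/20545316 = -35462546.99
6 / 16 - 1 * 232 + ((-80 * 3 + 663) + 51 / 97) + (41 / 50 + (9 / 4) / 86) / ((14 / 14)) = 80394747 / 417100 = 192.75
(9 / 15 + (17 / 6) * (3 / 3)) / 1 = 103 / 30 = 3.43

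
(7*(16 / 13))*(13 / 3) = 112 / 3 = 37.33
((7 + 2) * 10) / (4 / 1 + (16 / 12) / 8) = 108 / 5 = 21.60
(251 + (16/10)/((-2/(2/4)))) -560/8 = 903/5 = 180.60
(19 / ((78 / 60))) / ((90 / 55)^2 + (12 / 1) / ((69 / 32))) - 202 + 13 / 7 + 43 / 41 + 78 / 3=-1466321617 / 8558914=-171.32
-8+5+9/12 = -9/4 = -2.25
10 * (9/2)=45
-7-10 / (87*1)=-619 / 87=-7.11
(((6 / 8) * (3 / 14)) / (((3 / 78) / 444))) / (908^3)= 12987 / 5240293184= 0.00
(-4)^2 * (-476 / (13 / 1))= -7616 / 13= -585.85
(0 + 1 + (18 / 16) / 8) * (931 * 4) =4247.69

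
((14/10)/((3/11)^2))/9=847/405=2.09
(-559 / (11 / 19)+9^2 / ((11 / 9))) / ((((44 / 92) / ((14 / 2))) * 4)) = -398153 / 121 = -3290.52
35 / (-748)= -35 / 748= -0.05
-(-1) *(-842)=-842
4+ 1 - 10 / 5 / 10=24 / 5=4.80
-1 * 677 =-677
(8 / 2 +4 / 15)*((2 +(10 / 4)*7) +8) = 352 / 3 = 117.33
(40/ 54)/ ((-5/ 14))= -56/ 27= -2.07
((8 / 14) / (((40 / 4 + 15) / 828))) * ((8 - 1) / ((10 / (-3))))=-4968 / 125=-39.74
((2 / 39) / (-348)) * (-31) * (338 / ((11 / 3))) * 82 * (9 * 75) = 7435350 / 319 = 23308.31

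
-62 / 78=-31 / 39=-0.79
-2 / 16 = -1 / 8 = -0.12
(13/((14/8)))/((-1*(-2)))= 26/7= 3.71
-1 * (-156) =156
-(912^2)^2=-691798081536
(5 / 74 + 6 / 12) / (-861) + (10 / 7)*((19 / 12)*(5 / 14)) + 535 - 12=467233895 / 891996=523.81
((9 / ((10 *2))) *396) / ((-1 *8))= -891 / 40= -22.28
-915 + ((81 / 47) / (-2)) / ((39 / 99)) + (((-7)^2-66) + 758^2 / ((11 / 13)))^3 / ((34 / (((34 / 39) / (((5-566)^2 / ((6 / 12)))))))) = 362674264165667469354 / 28438224529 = 12753055796.29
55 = 55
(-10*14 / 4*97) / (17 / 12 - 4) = 40740 / 31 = 1314.19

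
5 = 5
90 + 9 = 99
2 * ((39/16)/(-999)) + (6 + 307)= 833819/2664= 313.00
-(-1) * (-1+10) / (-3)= -3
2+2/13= 28/13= 2.15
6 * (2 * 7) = 84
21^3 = 9261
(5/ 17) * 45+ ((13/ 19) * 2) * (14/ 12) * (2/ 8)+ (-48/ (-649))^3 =14446655455895/ 1059541224324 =13.63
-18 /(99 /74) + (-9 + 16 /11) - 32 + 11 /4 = -50.25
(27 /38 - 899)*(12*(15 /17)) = -3072150 /323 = -9511.30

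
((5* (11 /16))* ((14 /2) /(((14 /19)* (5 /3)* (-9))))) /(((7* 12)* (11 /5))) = -95 /8064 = -0.01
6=6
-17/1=-17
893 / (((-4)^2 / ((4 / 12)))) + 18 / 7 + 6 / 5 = 37591 / 1680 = 22.38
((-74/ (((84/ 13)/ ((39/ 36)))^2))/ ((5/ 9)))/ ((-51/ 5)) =1056757/ 2878848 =0.37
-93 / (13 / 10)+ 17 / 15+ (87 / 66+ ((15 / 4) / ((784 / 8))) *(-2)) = -29077709 / 420420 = -69.16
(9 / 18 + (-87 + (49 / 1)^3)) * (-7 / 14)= -58781.25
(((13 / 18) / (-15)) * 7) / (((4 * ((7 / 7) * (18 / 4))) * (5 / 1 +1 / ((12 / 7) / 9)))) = -0.00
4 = 4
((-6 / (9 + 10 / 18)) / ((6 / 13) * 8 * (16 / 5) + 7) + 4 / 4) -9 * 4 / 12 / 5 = 96403 / 262945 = 0.37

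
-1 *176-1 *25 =-201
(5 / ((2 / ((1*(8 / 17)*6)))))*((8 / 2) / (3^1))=160 / 17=9.41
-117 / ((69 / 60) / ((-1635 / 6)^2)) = -173759625 / 23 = -7554766.30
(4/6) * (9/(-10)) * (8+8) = -48/5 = -9.60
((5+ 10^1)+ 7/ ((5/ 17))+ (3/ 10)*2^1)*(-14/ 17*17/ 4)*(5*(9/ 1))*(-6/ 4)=37233/ 4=9308.25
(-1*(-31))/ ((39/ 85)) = 2635/ 39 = 67.56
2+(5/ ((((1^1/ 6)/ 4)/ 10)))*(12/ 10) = 1442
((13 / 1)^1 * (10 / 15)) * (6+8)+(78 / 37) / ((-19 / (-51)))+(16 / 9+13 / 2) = 1711703 / 12654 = 135.27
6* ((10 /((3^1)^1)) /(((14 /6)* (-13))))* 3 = -180 /91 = -1.98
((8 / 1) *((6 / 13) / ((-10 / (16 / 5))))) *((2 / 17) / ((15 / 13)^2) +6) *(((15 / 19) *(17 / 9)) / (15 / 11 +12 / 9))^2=-6131637248 / 2787993975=-2.20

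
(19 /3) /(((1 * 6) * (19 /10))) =5 /9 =0.56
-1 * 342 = -342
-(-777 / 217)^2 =-12321 / 961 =-12.82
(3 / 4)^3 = 27 / 64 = 0.42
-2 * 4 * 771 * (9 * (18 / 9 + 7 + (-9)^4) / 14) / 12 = -15196410 / 7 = -2170915.71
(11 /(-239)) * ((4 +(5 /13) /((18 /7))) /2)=-10681 /111852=-0.10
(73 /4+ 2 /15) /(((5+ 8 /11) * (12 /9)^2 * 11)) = 0.16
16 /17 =0.94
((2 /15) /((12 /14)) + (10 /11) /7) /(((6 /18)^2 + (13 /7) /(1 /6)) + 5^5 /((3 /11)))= 989 /39742120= 0.00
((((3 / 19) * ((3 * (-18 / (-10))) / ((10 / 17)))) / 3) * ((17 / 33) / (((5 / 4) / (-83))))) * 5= -82.63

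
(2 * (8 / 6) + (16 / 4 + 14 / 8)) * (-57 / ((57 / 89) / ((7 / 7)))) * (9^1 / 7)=-26967 / 28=-963.11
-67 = -67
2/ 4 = 1/ 2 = 0.50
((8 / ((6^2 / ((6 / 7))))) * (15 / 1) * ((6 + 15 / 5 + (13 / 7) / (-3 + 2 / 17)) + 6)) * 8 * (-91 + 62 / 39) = -2747198080 / 93639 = -29338.18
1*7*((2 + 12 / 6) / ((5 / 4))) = 112 / 5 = 22.40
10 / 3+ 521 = 1573 / 3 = 524.33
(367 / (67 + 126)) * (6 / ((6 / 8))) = 2936 / 193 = 15.21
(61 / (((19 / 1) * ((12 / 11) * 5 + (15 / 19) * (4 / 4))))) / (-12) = -0.04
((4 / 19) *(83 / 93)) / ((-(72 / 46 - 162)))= 3818 / 3260115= 0.00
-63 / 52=-1.21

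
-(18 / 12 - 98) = 193 / 2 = 96.50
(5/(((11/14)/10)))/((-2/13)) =-4550/11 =-413.64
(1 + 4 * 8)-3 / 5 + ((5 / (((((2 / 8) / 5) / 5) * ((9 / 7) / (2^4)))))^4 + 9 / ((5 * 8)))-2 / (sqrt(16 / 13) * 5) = 78675968000001712421 / 52488-sqrt(13) / 10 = 1498932479804940.05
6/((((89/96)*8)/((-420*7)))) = -211680/89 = -2378.43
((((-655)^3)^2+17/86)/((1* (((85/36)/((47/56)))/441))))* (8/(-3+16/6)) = -1085871459266926477780698/3655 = -297092054518994932361.34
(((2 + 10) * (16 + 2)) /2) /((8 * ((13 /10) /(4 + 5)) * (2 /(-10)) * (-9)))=675 /13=51.92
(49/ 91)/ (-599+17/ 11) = -0.00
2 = 2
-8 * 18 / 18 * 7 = -56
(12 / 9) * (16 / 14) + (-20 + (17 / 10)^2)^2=294.28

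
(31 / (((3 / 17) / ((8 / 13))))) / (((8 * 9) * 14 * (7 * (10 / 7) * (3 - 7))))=-527 / 196560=-0.00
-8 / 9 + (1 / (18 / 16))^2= -8 / 81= -0.10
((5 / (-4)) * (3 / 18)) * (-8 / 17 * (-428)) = -2140 / 51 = -41.96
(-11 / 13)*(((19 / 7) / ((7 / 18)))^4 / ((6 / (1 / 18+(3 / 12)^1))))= -7663656726 / 74942413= -102.26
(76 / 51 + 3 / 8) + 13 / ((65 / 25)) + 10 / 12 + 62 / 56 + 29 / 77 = 96157 / 10472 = 9.18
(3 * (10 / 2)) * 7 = 105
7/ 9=0.78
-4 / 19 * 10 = -40 / 19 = -2.11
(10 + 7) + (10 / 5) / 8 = 69 / 4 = 17.25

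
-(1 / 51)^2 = -1 / 2601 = -0.00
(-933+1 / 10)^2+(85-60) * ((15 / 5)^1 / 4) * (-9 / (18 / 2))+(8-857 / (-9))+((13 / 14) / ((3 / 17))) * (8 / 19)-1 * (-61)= 52096438351 / 59850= 870450.10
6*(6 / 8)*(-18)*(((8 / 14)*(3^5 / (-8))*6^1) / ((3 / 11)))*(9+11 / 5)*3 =5196312 / 5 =1039262.40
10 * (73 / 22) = 365 / 11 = 33.18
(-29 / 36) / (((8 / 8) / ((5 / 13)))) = -145 / 468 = -0.31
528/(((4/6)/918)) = 727056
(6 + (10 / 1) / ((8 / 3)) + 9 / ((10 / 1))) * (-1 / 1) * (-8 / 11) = 426 / 55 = 7.75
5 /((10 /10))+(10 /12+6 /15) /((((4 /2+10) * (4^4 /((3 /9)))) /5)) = 276517 /55296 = 5.00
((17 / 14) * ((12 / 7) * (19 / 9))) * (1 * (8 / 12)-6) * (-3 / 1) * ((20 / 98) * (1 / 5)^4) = 20672 / 900375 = 0.02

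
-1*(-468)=468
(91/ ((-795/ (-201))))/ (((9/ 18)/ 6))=73164/ 265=276.09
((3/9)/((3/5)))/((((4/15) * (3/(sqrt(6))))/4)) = 25 * sqrt(6)/9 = 6.80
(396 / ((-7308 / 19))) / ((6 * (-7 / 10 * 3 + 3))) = -1045 / 5481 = -0.19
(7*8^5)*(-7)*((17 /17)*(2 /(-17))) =3211264 /17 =188897.88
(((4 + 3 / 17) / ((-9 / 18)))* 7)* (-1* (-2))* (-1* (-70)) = -139160 / 17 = -8185.88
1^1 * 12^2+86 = 230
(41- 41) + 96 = 96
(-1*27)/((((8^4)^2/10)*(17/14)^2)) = -6615/606076928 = -0.00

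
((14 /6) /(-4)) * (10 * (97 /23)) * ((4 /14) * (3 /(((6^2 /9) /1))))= -485 /92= -5.27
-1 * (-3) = 3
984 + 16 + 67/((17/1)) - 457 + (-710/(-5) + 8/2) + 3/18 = 70697/102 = 693.11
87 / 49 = 1.78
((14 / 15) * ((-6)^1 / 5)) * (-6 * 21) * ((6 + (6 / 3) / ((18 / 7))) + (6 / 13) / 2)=989.05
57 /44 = 1.30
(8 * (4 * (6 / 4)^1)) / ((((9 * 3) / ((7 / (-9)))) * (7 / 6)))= -32 / 27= -1.19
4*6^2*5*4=2880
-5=-5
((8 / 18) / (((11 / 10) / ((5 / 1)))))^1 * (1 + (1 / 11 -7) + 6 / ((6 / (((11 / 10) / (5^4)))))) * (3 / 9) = -1624516 / 408375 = -3.98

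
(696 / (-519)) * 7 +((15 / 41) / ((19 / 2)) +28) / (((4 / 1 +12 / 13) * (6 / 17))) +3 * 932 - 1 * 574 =57669480769 / 25875264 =2228.75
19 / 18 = 1.06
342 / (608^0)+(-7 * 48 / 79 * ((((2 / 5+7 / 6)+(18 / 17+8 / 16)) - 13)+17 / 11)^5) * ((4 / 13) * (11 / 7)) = 447322865566833389661002 / 5404068329987559375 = 82775.21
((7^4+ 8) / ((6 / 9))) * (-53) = -383031 / 2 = -191515.50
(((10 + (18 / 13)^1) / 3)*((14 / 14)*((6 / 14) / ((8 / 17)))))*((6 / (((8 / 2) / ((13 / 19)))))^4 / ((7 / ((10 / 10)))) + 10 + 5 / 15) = 288971931215 / 7969389792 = 36.26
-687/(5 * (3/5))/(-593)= 0.39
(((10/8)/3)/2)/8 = 5/192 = 0.03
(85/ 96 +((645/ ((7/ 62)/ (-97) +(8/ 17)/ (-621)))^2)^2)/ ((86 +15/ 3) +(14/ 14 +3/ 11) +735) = 593948176981612697450347898586010807825945867/ 38720286978772708570235520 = 15339456995947055389.28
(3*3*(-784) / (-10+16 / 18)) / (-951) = -10584 / 12997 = -0.81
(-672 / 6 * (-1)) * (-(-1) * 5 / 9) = 560 / 9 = 62.22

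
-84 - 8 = -92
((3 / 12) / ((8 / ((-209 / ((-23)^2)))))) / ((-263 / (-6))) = -627 / 2226032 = -0.00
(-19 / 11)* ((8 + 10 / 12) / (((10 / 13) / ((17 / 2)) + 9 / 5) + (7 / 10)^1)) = -222547 / 37785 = -5.89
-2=-2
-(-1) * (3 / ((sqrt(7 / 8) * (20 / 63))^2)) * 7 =238.14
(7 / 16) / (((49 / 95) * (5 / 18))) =171 / 56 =3.05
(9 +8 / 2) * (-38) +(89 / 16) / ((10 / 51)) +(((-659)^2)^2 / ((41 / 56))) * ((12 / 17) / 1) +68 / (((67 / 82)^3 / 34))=6098953626424095336369 / 33541089760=181835285319.13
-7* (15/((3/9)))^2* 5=-70875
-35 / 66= -0.53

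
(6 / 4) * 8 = 12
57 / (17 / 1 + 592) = 19 / 203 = 0.09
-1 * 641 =-641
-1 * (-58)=58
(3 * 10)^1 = 30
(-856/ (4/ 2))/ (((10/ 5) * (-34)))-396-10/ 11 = -73045/ 187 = -390.61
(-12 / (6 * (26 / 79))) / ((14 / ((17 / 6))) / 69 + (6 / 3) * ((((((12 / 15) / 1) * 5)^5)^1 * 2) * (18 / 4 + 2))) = -30889 / 135330156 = -0.00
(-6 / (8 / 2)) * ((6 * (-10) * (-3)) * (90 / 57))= -8100 / 19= -426.32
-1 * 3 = -3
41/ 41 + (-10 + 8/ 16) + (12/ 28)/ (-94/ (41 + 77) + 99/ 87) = -29615/ 4088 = -7.24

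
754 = 754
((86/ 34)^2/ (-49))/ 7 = -1849/ 99127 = -0.02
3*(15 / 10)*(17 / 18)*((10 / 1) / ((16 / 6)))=255 / 16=15.94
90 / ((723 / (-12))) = -360 / 241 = -1.49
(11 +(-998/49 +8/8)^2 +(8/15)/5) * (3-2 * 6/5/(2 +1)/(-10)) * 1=764996188/643125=1189.50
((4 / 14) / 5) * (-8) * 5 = -16 / 7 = -2.29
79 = 79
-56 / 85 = -0.66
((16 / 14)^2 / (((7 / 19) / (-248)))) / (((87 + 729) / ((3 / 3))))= -18848 / 17493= -1.08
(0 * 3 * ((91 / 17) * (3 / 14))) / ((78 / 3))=0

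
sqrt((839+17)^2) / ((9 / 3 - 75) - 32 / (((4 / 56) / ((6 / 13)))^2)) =-18083 / 29745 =-0.61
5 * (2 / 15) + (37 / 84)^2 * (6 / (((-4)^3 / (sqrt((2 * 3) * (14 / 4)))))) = 2 / 3 - 1369 * sqrt(21) / 75264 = 0.58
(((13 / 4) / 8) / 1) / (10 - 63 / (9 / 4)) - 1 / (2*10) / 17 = -0.03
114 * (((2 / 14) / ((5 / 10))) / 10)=114 / 35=3.26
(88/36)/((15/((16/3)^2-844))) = -32296/243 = -132.91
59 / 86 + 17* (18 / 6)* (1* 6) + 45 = 30245 / 86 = 351.69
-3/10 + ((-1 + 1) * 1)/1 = -0.30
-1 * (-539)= 539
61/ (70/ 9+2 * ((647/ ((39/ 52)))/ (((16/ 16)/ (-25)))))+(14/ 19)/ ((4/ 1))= 674012/ 3687235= 0.18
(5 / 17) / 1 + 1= 22 / 17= 1.29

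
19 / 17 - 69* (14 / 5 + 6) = -51517 / 85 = -606.08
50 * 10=500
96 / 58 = 48 / 29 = 1.66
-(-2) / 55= 2 / 55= 0.04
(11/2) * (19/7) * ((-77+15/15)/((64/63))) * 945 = -33773355/32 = -1055417.34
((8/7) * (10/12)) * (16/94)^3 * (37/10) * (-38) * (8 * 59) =-679559168/2180283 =-311.68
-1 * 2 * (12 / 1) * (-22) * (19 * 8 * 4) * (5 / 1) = 1605120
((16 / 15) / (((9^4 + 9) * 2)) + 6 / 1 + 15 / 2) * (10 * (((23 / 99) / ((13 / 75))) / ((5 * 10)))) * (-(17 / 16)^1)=-40015331 / 10406880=-3.85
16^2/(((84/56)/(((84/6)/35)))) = 1024/15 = 68.27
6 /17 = 0.35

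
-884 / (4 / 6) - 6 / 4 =-2655 / 2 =-1327.50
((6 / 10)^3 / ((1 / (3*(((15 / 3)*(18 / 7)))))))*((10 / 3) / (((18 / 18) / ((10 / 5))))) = 1944 / 35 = 55.54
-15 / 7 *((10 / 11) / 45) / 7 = -10 / 1617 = -0.01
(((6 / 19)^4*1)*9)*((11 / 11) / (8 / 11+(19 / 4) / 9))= 4618944 / 64769537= 0.07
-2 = -2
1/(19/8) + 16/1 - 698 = -12950/19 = -681.58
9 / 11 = 0.82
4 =4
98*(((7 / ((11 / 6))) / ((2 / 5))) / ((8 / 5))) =25725 / 44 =584.66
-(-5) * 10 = 50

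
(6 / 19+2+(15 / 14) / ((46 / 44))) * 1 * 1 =10219 / 3059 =3.34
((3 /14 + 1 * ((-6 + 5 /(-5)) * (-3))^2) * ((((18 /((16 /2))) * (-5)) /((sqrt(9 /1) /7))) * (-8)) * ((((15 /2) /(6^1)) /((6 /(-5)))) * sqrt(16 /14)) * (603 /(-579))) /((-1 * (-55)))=31039425 * sqrt(14) /59444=1953.75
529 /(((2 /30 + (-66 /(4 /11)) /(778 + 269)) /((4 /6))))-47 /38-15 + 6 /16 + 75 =-551207127 /169784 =-3246.52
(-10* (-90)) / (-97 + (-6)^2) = -900 / 61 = -14.75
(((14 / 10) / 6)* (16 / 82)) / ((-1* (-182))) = 2 / 7995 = 0.00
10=10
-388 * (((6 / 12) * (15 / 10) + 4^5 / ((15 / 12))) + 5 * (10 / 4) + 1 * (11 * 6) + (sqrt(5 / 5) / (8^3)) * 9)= -223107469 / 640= -348605.42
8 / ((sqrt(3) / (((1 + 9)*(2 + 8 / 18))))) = 1760*sqrt(3) / 27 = 112.90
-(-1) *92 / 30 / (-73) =-46 / 1095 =-0.04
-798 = -798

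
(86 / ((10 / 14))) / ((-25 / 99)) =-59598 / 125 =-476.78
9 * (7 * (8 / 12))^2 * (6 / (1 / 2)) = 2352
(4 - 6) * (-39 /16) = 39 /8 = 4.88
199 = 199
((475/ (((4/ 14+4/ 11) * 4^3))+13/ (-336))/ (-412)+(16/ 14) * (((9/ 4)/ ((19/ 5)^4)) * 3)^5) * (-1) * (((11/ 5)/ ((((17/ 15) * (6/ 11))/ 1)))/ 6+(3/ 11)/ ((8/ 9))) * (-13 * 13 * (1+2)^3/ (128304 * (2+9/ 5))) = -561170594412466491829707310889131235/ 2409812987417612379331689214033107812352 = -0.00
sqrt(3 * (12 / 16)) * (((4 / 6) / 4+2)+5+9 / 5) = 269 / 20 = 13.45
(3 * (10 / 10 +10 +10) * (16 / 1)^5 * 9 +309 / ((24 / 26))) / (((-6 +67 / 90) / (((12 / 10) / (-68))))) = 1996351.08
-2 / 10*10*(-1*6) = 12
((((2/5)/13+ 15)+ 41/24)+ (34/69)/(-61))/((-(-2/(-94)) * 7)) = -112.34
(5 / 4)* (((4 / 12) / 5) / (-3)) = -1 / 36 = -0.03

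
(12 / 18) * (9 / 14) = 3 / 7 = 0.43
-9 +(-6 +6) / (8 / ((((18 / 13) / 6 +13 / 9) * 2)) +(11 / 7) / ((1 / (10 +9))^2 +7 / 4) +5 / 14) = -9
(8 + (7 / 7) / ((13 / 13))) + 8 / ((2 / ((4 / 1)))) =25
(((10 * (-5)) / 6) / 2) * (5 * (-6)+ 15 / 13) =3125 / 26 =120.19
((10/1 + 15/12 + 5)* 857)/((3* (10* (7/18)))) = 33423/28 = 1193.68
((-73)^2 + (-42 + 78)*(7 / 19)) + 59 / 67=6801822 / 1273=5343.14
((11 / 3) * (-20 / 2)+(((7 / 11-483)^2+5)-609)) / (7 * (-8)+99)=5396.14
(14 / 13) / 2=7 / 13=0.54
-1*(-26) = 26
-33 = -33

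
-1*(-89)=89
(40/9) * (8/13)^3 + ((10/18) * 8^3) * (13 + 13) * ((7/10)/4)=1295.26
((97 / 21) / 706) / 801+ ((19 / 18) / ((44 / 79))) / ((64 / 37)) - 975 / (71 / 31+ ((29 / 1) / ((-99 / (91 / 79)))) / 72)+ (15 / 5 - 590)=-1350951600199894364533 / 1334297676767666688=-1012.48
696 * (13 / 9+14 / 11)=62408 / 33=1891.15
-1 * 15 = -15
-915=-915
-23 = -23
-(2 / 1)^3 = -8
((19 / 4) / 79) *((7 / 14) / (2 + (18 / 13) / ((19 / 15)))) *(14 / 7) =4693 / 241424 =0.02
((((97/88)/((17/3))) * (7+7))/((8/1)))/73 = 0.00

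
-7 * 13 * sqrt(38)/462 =-13 * sqrt(38)/66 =-1.21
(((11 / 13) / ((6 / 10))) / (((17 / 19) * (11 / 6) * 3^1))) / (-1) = -190 / 663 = -0.29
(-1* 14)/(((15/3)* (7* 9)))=-2/45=-0.04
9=9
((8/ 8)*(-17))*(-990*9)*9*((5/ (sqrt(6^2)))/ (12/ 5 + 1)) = 334125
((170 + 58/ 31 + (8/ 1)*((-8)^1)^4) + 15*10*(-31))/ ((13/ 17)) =14908762/ 403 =36994.45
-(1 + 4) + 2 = -3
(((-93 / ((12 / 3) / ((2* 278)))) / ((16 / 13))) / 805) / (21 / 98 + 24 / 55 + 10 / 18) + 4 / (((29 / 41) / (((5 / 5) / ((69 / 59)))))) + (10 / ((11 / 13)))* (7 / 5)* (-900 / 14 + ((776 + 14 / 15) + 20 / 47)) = 313762582573373 / 26607777240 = 11792.14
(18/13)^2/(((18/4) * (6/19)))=228/169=1.35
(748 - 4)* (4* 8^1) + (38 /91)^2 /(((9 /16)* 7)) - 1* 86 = 12375861670 /521703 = 23722.04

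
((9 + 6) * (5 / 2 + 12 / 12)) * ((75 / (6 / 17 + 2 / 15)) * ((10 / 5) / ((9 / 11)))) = 2454375 / 124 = 19793.35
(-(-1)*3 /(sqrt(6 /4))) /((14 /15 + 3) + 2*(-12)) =-15*sqrt(6) /301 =-0.12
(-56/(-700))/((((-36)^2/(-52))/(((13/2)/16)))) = -169/129600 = -0.00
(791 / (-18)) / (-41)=791 / 738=1.07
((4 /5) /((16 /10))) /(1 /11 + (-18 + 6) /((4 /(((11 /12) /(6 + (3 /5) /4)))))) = -1.40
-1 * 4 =-4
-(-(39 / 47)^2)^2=-2313441 / 4879681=-0.47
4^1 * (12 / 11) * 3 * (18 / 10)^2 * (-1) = -42.41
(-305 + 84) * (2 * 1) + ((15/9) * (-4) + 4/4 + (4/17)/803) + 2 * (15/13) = -237104063/532389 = -445.36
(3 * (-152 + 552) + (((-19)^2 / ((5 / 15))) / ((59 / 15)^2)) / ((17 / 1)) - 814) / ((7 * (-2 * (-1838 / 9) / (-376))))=-19530753462 / 380685641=-51.30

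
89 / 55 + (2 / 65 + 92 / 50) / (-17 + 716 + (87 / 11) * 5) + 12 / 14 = 125939039 / 50825775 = 2.48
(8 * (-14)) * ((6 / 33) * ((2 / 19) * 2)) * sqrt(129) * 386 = -18795.07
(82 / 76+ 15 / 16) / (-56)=-613 / 17024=-0.04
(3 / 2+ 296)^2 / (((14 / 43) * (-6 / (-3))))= 2174725 / 16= 135920.31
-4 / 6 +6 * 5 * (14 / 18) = 68 / 3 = 22.67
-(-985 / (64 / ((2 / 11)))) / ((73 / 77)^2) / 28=75845 / 682112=0.11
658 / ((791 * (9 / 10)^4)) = 940000 / 741393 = 1.27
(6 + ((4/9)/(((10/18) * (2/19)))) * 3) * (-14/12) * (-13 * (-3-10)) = -28392/5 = -5678.40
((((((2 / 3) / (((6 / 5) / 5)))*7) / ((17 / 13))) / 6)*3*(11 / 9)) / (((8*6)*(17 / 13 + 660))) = 325325 / 1136454624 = 0.00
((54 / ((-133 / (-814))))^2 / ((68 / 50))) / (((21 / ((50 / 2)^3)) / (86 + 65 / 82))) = 447622680810937500 / 86304631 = 5186543011.94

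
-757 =-757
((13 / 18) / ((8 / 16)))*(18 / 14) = 13 / 7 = 1.86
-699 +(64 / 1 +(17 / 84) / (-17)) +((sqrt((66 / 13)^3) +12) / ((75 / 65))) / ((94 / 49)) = -12428119 / 19740 +539 * sqrt(858) / 3055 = -624.42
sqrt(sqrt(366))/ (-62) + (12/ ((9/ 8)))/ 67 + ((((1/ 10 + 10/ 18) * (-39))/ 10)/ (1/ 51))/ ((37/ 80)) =-10477436/ 37185 - 366^(1/ 4)/ 62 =-281.84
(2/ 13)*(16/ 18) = 16/ 117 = 0.14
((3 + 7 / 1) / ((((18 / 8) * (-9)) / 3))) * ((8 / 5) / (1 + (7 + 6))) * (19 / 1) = -608 / 189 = -3.22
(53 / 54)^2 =2809 / 2916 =0.96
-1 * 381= -381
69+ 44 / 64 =1115 / 16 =69.69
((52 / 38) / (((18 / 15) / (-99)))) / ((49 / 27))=-57915 / 931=-62.21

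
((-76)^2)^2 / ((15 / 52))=1734833152 / 15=115655543.47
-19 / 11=-1.73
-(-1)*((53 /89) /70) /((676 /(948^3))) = 5644310472 /526435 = 10721.76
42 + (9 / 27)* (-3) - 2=39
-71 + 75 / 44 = -3049 / 44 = -69.30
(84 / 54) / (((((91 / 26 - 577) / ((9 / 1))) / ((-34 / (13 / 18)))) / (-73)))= -1250928 / 14911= -83.89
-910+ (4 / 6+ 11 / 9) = -8173 / 9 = -908.11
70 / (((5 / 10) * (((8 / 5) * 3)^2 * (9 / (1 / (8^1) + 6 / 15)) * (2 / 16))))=1225 / 432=2.84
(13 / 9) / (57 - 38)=13 / 171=0.08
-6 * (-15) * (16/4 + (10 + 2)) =1440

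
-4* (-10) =40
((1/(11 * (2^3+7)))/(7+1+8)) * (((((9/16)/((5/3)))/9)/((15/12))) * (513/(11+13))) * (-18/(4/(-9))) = 13851/1408000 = 0.01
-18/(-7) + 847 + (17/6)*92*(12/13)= 99207/91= 1090.19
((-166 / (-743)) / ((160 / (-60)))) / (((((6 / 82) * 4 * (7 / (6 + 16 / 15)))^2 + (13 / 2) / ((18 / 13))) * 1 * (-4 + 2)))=10581842889 / 1207069479886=0.01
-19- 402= -421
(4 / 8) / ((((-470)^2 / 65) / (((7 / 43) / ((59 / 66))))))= 3003 / 112084660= 0.00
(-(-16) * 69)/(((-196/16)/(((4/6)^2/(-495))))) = 5888/72765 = 0.08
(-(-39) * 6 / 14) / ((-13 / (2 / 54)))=-0.05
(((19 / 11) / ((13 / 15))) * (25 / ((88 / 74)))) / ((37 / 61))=434625 / 6292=69.08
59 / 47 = 1.26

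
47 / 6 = 7.83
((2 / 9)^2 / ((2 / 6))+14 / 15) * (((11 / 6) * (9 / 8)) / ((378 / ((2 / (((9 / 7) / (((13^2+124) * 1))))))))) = 235279 / 87480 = 2.69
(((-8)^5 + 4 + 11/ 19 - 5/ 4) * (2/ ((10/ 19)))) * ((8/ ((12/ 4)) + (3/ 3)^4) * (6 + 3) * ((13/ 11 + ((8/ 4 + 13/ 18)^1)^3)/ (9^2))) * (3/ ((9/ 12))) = -682269098965/ 157464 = -4332857.66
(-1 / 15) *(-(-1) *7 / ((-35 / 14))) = 14 / 75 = 0.19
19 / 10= 1.90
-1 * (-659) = 659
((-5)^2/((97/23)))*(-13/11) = -7475/1067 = -7.01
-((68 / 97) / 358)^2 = -0.00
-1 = -1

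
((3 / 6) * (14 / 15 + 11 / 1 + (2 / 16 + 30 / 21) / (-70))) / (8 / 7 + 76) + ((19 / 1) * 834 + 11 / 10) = 5750623663 / 362880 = 15847.18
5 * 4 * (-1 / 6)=-10 / 3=-3.33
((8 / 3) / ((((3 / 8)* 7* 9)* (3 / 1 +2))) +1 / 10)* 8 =556 / 567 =0.98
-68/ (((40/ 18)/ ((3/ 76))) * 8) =-459/ 3040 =-0.15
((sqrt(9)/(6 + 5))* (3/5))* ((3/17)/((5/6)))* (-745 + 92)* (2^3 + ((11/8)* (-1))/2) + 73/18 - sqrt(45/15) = -54331229/336600 - sqrt(3) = -163.14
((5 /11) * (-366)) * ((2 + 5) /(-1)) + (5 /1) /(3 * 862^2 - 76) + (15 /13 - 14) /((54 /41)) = 9938583897289 /8606385216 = 1154.79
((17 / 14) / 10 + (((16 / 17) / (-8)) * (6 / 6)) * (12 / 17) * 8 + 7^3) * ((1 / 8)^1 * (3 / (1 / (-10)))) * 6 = -124702317 / 16184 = -7705.28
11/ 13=0.85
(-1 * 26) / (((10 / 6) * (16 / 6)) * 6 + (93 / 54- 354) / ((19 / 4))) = 2223 / 4061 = 0.55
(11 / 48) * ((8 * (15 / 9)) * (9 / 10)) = 11 / 4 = 2.75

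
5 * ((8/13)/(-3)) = -40/39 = -1.03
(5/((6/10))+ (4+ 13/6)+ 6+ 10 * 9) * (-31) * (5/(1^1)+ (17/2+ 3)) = -226083/4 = -56520.75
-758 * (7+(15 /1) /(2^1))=-10991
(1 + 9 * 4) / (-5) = -37 / 5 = -7.40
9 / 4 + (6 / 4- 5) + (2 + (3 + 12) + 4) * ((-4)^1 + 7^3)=28471 / 4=7117.75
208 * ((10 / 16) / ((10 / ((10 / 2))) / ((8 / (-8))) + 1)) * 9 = -1170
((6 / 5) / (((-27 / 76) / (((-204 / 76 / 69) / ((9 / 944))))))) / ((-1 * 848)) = -8024 / 493695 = -0.02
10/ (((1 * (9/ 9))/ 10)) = 100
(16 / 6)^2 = 64 / 9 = 7.11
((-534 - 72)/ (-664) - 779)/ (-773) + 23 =24.01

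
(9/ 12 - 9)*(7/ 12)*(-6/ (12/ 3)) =231/ 32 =7.22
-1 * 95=-95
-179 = -179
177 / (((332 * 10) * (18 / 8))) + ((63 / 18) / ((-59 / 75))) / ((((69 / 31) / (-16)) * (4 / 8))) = 216212063 / 3378930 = 63.99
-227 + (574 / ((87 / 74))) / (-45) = -931181 / 3915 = -237.85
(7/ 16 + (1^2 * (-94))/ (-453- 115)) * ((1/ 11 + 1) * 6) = 6165/ 1562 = 3.95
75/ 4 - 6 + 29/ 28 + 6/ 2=235/ 14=16.79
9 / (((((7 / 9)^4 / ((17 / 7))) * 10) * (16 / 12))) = 3011499 / 672280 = 4.48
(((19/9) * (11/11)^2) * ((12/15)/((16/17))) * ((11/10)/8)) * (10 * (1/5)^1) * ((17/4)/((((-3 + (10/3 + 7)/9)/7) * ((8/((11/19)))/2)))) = -734349/640000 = -1.15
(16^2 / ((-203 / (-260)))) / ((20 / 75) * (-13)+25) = 998400 / 65569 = 15.23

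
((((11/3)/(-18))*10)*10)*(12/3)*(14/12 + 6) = -47300/81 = -583.95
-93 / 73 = -1.27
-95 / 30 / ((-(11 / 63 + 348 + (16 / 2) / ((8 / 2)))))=399 / 44122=0.01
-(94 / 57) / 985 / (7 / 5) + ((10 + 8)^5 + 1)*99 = 14704053418499 / 78603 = 187067331.00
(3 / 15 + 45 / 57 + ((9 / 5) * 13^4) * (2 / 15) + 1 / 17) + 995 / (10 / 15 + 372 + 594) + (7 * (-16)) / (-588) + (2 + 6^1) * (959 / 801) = 36063313088881 / 5252076900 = 6866.49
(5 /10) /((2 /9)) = 9 /4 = 2.25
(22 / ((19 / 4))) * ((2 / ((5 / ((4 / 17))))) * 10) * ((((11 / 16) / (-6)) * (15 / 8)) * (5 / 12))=-0.39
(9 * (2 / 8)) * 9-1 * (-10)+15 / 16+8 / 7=32.33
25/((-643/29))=-725/643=-1.13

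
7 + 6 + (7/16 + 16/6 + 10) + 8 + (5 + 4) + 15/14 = 14843/336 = 44.18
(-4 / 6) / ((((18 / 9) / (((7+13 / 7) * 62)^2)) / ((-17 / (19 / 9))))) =753593136 / 931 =809444.83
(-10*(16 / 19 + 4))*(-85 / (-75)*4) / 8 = -1564 / 57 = -27.44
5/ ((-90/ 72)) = -4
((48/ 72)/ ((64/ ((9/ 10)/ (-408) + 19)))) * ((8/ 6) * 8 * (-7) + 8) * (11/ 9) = -16.12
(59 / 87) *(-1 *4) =-236 / 87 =-2.71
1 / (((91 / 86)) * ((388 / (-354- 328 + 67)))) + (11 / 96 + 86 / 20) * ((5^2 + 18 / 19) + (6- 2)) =10522221797 / 80502240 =130.71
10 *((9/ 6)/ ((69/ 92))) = 20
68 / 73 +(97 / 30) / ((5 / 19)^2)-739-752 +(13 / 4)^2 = -627573697 / 438000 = -1432.82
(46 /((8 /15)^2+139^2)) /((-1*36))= -575 /8694578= -0.00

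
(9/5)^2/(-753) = -27/6275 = -0.00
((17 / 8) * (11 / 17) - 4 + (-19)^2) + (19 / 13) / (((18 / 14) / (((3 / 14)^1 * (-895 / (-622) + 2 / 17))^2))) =14590525504925 / 40698649264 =358.50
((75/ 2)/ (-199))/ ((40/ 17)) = -255/ 3184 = -0.08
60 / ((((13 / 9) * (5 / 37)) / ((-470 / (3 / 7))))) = -4382280 / 13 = -337098.46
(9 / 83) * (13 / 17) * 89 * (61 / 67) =635193 / 94537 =6.72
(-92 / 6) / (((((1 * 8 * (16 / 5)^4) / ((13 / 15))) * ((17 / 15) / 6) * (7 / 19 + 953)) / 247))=-877004375 / 40362049536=-0.02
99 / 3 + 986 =1019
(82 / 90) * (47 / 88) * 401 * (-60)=-772727 / 66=-11707.98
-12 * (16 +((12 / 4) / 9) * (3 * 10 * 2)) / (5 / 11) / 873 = -528 / 485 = -1.09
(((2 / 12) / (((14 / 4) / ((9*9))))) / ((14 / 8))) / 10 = 54 / 245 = 0.22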